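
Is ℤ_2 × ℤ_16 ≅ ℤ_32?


Comparing ℤ_2 × ℤ_16 and ℤ_32:
gcd(2,16) = 2 ≠ 1. Max element order in ℤ_2×ℤ_16 is lcm(2,16) = 16 < 32, so it has no element of order 32

No, ℤ_2 × ℤ_16 ≇ ℤ_32


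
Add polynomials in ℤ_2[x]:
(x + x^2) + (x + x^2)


Add coefficients mod 2:
x^0: 0 + 0 = 0 (mod 2)
x^1: 1 + 1 = 0 (mod 2)
x^2: 1 + 1 = 0 (mod 2)
Result: 0

f + g = 0


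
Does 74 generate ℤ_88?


g generates ℤ_n iff gcd(g, n) = 1
gcd(74, 88) = 2
Since gcd = 2 ≠ 1, ⟨74⟩ has order 44 < 88, so 74 is not a generator.

No, 74 does not generate ℤ_88


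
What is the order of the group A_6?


|A_n| = n!/2 (even permutations)
|A_6| = 6!/2 = 720/2 = 360

|A_6| = 360


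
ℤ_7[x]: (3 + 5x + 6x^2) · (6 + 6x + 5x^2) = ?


Expand and collect like terms; reduce coefficients mod 7:
x^0: 3·6 = 18 ≡ 4 (mod 7)
x^1: 3·6 + 5·6 = 48 ≡ 6 (mod 7)
x^2: 3·5 + 5·6 + 6·6 = 81 ≡ 4 (mod 7)
x^3: 5·5 + 6·6 = 61 ≡ 5 (mod 7)
x^4: 6·5 = 30 ≡ 2 (mod 7)
Result: 4 + 6x + 4x^2 + 5x^3 + 2x^4

f · g = 4 + 6x + 4x^2 + 5x^3 + 2x^4


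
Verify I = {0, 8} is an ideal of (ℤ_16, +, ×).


Check ideal conditions for I = {0, 8} in ℤ_16:
(1) I is an additive subgroup? Yes
(2) For r ∈ ℤ_16 and a ∈ I: r·a ∈ I? Yes

Yes, I is an ideal of ℤ_16


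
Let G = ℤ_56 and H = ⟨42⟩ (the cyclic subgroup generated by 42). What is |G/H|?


|⟨42⟩| = n / gcd(42, 56) = 56 / 14 = 4
H is normal (ℤ_56 is abelian).
|G/H| = |G| / |H| = 56 / 4 = 14

|G/H| = 14


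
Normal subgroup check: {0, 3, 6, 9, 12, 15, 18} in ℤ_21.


H = {0, 3, 6, 9, 12, 15, 18} in ℤ_21
ℤ_21 is abelian; every subgroup of an abelian group is normal

Yes, normal subgroup


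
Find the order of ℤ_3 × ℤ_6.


|A × B| = |A| · |B|
|ℤ_3 × ℤ_6| = 3 × 6 = 18

|ℤ_3 × ℤ_6| = 18


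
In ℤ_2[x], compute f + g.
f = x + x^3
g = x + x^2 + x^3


Add coefficients mod 2:
x^0: 0 + 0 = 0 (mod 2)
x^1: 1 + 1 = 0 (mod 2)
x^2: 0 + 1 = 1 (mod 2)
x^3: 1 + 1 = 0 (mod 2)
Result: x^2

f + g = x^2


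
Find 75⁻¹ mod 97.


Use the extended Euclidean algorithm to write 1 = 75·s + 97·t; then s mod 97 is the inverse.
Euclidean algorithm:
  75 = 0·97 + 75
  97 = 1·75 + 22
  75 = 3·22 + 9
  22 = 2·9 + 4
  9 = 2·4 + 1
  4 = 4·1 + 0
gcd(75,97) = 1
Back-substitution gives: 75·(22) + 97·(-17) = 1
So 75⁻¹ ≡ 22 ≡ 22 (mod 97)
Check: 75 × 22 = 1650 ≡ 1 (mod 97) ✓

75⁻¹ ≡ 22 (mod 97)


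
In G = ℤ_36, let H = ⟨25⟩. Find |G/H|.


|⟨25⟩| = n / gcd(25, 36) = 36 / 1 = 36
H is normal (ℤ_36 is abelian).
|G/H| = |G| / |H| = 36 / 36 = 1

|G/H| = 1


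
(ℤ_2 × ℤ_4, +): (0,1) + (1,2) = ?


Operation: componentwise addition mod (2, 4)
(0,1) + (1,2) = ((a₁+b₁) mod 2, (a₂+b₂) mod 4) with a = (0,1), b = (1,2)

(0,1) + (1,2) = (1,3)


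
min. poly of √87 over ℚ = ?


√87 satisfies x² - 87 = 0, irreducible over ℚ since 87 is squarefree

Minimal polynomial: x² - 87


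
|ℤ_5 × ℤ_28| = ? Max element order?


|ℤ_5 × ℤ_28| = 5 × 28 = 140
Max element order = lcm(5,28) = 140
Cyclic? Yes (gcd=1)

|ℤ_5×ℤ_28| = 140, max element order = 140


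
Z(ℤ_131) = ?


Z(G) = {g ∈ G | gx = xg for all x ∈ G}
ℤ_131 is abelian, so Z(G) = G

Z(ℤ_131) = ℤ_131


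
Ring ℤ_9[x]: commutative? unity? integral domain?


ℤ_9 has zero divisors (3·3 ≡ 0), and these lift to constant zero divisors in ℤ_9[x]; so not an integral domain
Commutative: Yes
Integral domain: No
Has unity: Yes

ℤ_9[x]: Commutative=Yes, Unity=Yes


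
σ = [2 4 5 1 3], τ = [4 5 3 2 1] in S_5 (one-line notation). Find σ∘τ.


σ∘τ: apply τ first, then σ
1 →τ 4 →σ 1
2 →τ 5 →σ 3
3 →τ 3 →σ 5
4 →τ 2 →σ 4
5 →τ 1 →σ 2

σ∘τ = [1 3 5 4 2]


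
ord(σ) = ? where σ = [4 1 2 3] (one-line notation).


Cycle decomposition: (1 4 3 2)
Cycle lengths: 4
Order = lcm(4) = 4

ord(σ) = 4


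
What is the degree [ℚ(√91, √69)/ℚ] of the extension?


[ℚ(√91,√69):ℚ] = [ℚ(√91,√69):ℚ(√91)]·[ℚ(√91):ℚ] = 2·2 = 4

[ℚ(√91, √69)/ℚ] = 4


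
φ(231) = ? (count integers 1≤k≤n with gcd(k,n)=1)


Factor n: 231 = 3 × 7 × 11
φ(n) = n · ∏(1 - 1/p) over distinct primes p | n
φ(231) = 231 · (1 - 1/3) · (1 - 1/7) · (1 - 1/11) = 120

φ(231) = 120


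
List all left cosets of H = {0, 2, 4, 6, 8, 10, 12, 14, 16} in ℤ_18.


H = {0, 2, 4, 6, 8, 10, 12, 14, 16}, |H| = 9
Number of cosets = |G|/|H| = 18/9 = 2
0 + H = {0, 2, 4, 6, 8, 10, 12, 14, 16}
1 + H = {1, 3, 5, 7, 9, 11, 13, 15, 17}

Cosets: 0+H={0,2,4,6,8,10,12,14,16}; 1+H={1,3,5,7,9,11,13,15,17}


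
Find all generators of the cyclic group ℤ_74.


g generates ℤ_n iff gcd(g,n) = 1
Prime factors of 74: 2, 37
Generators are g ∈ {1,...,73} not divisible by any of these primes.
Generators: {1, 3, 5, 7, 9, 11, 13, 15, 17, 19, 21, 23, 25, 27, 29, 31, 33, 35, 39, 41, 43, 45, 47, 49, 51, 53, 55, 57, 59, 61, 63, 65, 67, 69, 71, 73}
Number of generators = φ(74) = 36

Generators of ℤ_74 = {1, 3, 5, 7, 9, 11, 13, 15, 17, 19, 21, 23, 25, 27, 29, 31, 33, 35, 39, 41, 43, 45, 47, 49, 51, 53, 55, 57, 59, 61, 63, 65, 67, 69, 71, 73}


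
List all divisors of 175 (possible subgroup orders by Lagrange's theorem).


Lagrange's theorem: |H| divides |G|
|G| = 175
Divisors of 175: 1, 5, 7, 25, 35, 175

Possible subgroup orders: {1, 5, 7, 25, 35, 175}


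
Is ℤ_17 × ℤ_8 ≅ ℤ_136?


Comparing ℤ_17 × ℤ_8 and ℤ_136:
gcd(17,8) = 1, so ℤ_17 × ℤ_8 ≅ ℤ_136 (CRT)

Yes, ℤ_17 × ℤ_8 ≅ ℤ_136


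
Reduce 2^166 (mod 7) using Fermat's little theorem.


Fermat's little theorem: if p is prime and gcd(a,p)=1, then a^(p-1) ≡ 1 (mod p)
p = 7 is prime, gcd(2,7) = 1
Reduce exponent: 166 mod 6 = 4
So 2^166 ≡ 2^4 (mod 7)
2^4 mod 7 = 2

2^166 ≡ 2 (mod 7)


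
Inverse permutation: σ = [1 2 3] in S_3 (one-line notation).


To find σ⁻¹, swap domain and range:
σ(1) = 1 → σ⁻¹(1) = 1
σ(2) = 2 → σ⁻¹(2) = 2
σ(3) = 3 → σ⁻¹(3) = 3

σ⁻¹ = [1 2 3]


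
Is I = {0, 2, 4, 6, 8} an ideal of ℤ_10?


Check ideal conditions for I = {0, 2, 4, 6, 8} in ℤ_10:
(1) I is an additive subgroup? Yes
(2) For r ∈ ℤ_10 and a ∈ I: r·a ∈ I? Yes

Yes, I is an ideal of ℤ_10


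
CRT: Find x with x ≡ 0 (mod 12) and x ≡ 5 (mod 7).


m₁ = 12, m₂ = 7, gcd = 1, so CRT applies. M = m₁·m₂ = 84
Let M₁ = M/m₁ = 7, M₂ = M/m₂ = 12
Find y₁ ≡ M₁⁻¹ (mod m₁): 7⁻¹ ≡ 7 (mod 12)
Find y₂ ≡ M₂⁻¹ (mod m₂): 12⁻¹ ≡ 3 (mod 7)
x = a₁·M₁·y₁ + a₂·M₂·y₂ = 0·7·7 + 5·12·3 = 180
Reduce mod 84: x ≡ 12
Check: 12 mod 12 = 0 ✓, 12 mod 7 = 5 ✓

x ≡ 12 (mod 84)


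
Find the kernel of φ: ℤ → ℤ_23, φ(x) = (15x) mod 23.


Kernel = preimage of identity
ker(φ) = {x ∈ ℤ : 15x ≡ 0 (mod 23)}. gcd(15,23) = 1, so 15x ≡ 0 (mod 23) ⟺ x ≡ 0 (mod 23/1 = 23). Hence ker(φ) = 23ℤ

ker(φ) = 23ℤ


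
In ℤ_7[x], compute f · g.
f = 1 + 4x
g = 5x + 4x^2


Expand and collect like terms; reduce coefficients mod 7:
x^0: 1·0 = 0 ≡ 0 (mod 7)
x^1: 1·5 + 4·0 = 5 ≡ 5 (mod 7)
x^2: 1·4 + 4·5 = 24 ≡ 3 (mod 7)
x^3: 4·4 = 16 ≡ 2 (mod 7)
Result: 5x + 3x^2 + 2x^3

f · g = 5x + 3x^2 + 2x^3


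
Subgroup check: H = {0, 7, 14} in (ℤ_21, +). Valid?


Subgroup test for H = {0, 7, 14} in (ℤ_21, +):
(1) 0 ∈ H? Yes
(2) Closure: for all a,b ∈ H, (a+b) mod 21 ∈ H? Yes
(3) Inverses: for all a ∈ H, -a mod 21 ∈ H? Yes

Yes, H is a subgroup of ℤ_21


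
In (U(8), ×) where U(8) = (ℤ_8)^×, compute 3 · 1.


Operation: multiplication mod 8
3 · 1 = (a × b) mod 8 with a = 3, b = 1

3 · 1 = 3


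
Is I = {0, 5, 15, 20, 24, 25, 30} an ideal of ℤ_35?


Check ideal conditions for I = {0, 5, 15, 20, 24, 25, 30} in ℤ_35:
(1) I is an additive subgroup? No
(2) For r ∈ ℤ_35 and a ∈ I: r·a ∈ I? No  [counterexample: r=2, a=5, r·a mod 35 = 10 ∉ I]

No, I is not an ideal of ℤ_35


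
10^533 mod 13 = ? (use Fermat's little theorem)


Fermat's little theorem: if p is prime and gcd(a,p)=1, then a^(p-1) ≡ 1 (mod p)
p = 13 is prime, gcd(10,13) = 1
Reduce exponent: 533 mod 12 = 5
So 10^533 ≡ 10^5 (mod 13)
10^5 mod 13 = 4

10^533 ≡ 4 (mod 13)


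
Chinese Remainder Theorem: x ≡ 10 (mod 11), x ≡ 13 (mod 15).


m₁ = 11, m₂ = 15, gcd = 1, so CRT applies. M = m₁·m₂ = 165
Let M₁ = M/m₁ = 15, M₂ = M/m₂ = 11
Find y₁ ≡ M₁⁻¹ (mod m₁): 15⁻¹ ≡ 3 (mod 11)
Find y₂ ≡ M₂⁻¹ (mod m₂): 11⁻¹ ≡ 11 (mod 15)
x = a₁·M₁·y₁ + a₂·M₂·y₂ = 10·15·3 + 13·11·11 = 2023
Reduce mod 165: x ≡ 43
Check: 43 mod 11 = 10 ✓, 43 mod 15 = 13 ✓

x ≡ 43 (mod 165)


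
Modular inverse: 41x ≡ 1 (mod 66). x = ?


Use the extended Euclidean algorithm to write 1 = 41·s + 66·t; then s mod 66 is the inverse.
Euclidean algorithm:
  41 = 0·66 + 41
  66 = 1·41 + 25
  41 = 1·25 + 16
  25 = 1·16 + 9
  16 = 1·9 + 7
  9 = 1·7 + 2
  7 = 3·2 + 1
  2 = 2·1 + 0
gcd(41,66) = 1
Back-substitution gives: 41·(29) + 66·(-18) = 1
So 41⁻¹ ≡ 29 ≡ 29 (mod 66)
Check: 41 × 29 = 1189 ≡ 1 (mod 66) ✓

41⁻¹ ≡ 29 (mod 66)


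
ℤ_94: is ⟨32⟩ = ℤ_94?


g generates ℤ_n iff gcd(g, n) = 1
gcd(32, 94) = 2
Since gcd = 2 ≠ 1, ⟨32⟩ has order 47 < 94, so 32 is not a generator.

No, 32 does not generate ℤ_94


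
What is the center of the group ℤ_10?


Z(G) = {g ∈ G | gx = xg for all x ∈ G}
ℤ_10 is abelian, so Z(G) = G

Z(ℤ_10) = ℤ_10


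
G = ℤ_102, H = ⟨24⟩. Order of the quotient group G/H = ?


|⟨24⟩| = n / gcd(24, 102) = 102 / 6 = 17
H is normal (ℤ_102 is abelian).
|G/H| = |G| / |H| = 102 / 17 = 6

|G/H| = 6


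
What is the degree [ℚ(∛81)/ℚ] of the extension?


∛81 has minimal polynomial x³ - 81 (irreducible over ℚ since 81 is not a perfect cube)

[ℚ(∛81)/ℚ] = 3


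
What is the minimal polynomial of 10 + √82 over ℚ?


Let α = 10 + √82. Then α - 10 = √82, so (α - 10)² = 82, giving α² - 20α + 18 = 0. Degree 2 and α ∉ ℚ, so this is the minimal polynomial.

Minimal polynomial: x² - 20x + 18


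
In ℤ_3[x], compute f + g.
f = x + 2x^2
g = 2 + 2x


Add coefficients mod 3:
x^0: 0 + 2 = 2 (mod 3)
x^1: 1 + 2 = 0 (mod 3)
x^2: 2 + 0 = 2 (mod 3)
Result: 2 + 2x^2

f + g = 2 + 2x^2


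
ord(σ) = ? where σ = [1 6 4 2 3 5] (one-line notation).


Cycle decomposition: (2 6 5 3 4)
Cycle lengths: 5
Order = lcm(5) = 5

ord(σ) = 5


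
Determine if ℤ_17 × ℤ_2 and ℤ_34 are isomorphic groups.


Comparing ℤ_17 × ℤ_2 and ℤ_34:
gcd(17,2) = 1, so ℤ_17 × ℤ_2 ≅ ℤ_34 (CRT)

Yes, ℤ_17 × ℤ_2 ≅ ℤ_34


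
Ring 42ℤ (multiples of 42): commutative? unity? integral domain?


42ℤ is a commutative ring under +,× but has no multiplicative identity (1 ∉ 42ℤ); it has no zero divisors, but without unity it is not an integral domain
Commutative: Yes
Integral domain: No
Has unity: No

42ℤ (multiples of 42): Commutative=Yes, Unity=No


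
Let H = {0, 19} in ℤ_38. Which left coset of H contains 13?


13 + H = {13 + h (mod 38) : h ∈ H}
13+0=13, 13+19=32

13 + H = {13, 32}


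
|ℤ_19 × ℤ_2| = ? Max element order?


|ℤ_19 × ℤ_2| = 19 × 2 = 38
Max element order = lcm(19,2) = 38
Cyclic? Yes (gcd=1)

|ℤ_19×ℤ_2| = 38, max element order = 38


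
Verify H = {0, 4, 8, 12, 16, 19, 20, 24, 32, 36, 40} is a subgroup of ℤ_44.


Subgroup test for H = {0, 4, 8, 12, 16, 19, 20, 24, 32, 36, 40} in (ℤ_44, +):
(1) 0 ∈ H? Yes
(2) Closure: for all a,b ∈ H, (a+b) mod 44 ∈ H? No  [counterexample: 4 + 19 = 23 ∉ H]
(3) Inverses: for all a ∈ H, -a mod 44 ∈ H? No

No, H is not a subgroup of ℤ_44


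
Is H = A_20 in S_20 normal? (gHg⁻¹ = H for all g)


H = A_20 in S_20
A_20 has index 2 in S_20, and every subgroup of index 2 is normal

Yes, normal subgroup


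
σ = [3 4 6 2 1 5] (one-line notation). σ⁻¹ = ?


To find σ⁻¹, swap domain and range:
σ(1) = 3 → σ⁻¹(3) = 1
σ(2) = 4 → σ⁻¹(4) = 2
σ(3) = 6 → σ⁻¹(6) = 3
σ(4) = 2 → σ⁻¹(2) = 4
σ(5) = 1 → σ⁻¹(1) = 5
σ(6) = 5 → σ⁻¹(5) = 6

σ⁻¹ = [5 4 1 2 6 3]


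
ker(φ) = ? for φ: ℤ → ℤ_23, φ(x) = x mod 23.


Kernel = preimage of identity
ker(φ) = {x ∈ ℤ : x ≡ 0 (mod 23)} = 23ℤ = {0, ±23, ±46, ...}

ker(φ) = 23ℤ


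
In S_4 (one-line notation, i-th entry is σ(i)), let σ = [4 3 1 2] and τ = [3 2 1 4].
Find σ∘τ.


σ∘τ: apply τ first, then σ
1 →τ 3 →σ 1
2 →τ 2 →σ 3
3 →τ 1 →σ 4
4 →τ 4 →σ 2

σ∘τ = [1 3 4 2]


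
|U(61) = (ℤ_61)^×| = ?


U(n) is the group of units mod n; |U(n)| = φ(n)
|U(61)| = φ(61) = 60

|U(61) = (ℤ_61)^×| = 60


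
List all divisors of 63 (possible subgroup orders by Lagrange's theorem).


Lagrange's theorem: |H| divides |G|
|G| = 63
Divisors of 63: 1, 3, 7, 9, 21, 63

Possible subgroup orders: {1, 3, 7, 9, 21, 63}


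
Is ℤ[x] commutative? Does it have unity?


Polynomial ring over ℤ (an integral domain) is a commutative integral domain with unity 1
Commutative: Yes
Integral domain: Yes
Has unity: Yes

ℤ[x]: Commutative=Yes, Unity=Yes


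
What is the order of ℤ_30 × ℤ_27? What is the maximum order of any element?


|ℤ_30 × ℤ_27| = 30 × 27 = 810
Max element order = lcm(30,27) = 270
Cyclic? No (gcd=3)

|ℤ_30×ℤ_27| = 810, max element order = 270


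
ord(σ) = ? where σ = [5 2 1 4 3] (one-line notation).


Cycle decomposition: (1 5 3)
Cycle lengths: 3
Order = lcm(3) = 3

ord(σ) = 3


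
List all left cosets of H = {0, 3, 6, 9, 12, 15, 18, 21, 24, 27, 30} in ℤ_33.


H = {0, 3, 6, 9, 12, 15, 18, 21, 24, 27, 30}, |H| = 11
Number of cosets = |G|/|H| = 33/11 = 3
0 + H = {0, 3, 6, 9, 12, 15, 18, 21, 24, 27, 30}
1 + H = {1, 4, 7, 10, 13, 16, 19, 22, 25, 28, 31}
2 + H = {2, 5, 8, 11, 14, 17, 20, 23, 26, 29, 32}

Cosets: 0+H={0,3,6,9,12,15,18,21,24,27,30}; 1+H={1,4,7,10,13,16,19,22,25,28,31}; 2+H={2,5,8,11,14,17,20,23,26,29,32}


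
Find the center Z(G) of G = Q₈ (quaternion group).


Z(G) = {g ∈ G | gx = xg for all x ∈ G}
In Q₈ = {±1, ±i, ±j, ±k}, only ±1 commute with every element

Z(Q₈ (quaternion group)) = {1, -1}


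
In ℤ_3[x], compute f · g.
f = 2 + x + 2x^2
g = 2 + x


Expand and collect like terms; reduce coefficients mod 3:
x^0: 2·2 = 4 ≡ 1 (mod 3)
x^1: 2·1 + 1·2 = 4 ≡ 1 (mod 3)
x^2: 1·1 + 2·2 = 5 ≡ 2 (mod 3)
x^3: 2·1 = 2 ≡ 2 (mod 3)
Result: 1 + x + 2x^2 + 2x^3

f · g = 1 + x + 2x^2 + 2x^3


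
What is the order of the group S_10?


|S_n| = n! (number of permutations of n symbols)
|S_10| = 10! = 3628800

|S_10| = 3628800


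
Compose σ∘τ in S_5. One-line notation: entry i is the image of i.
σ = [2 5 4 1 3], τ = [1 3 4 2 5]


σ∘τ: apply τ first, then σ
1 →τ 1 →σ 2
2 →τ 3 →σ 4
3 →τ 4 →σ 1
4 →τ 2 →σ 5
5 →τ 5 →σ 3

σ∘τ = [2 4 1 5 3]


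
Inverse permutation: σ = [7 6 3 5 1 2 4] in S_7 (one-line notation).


To find σ⁻¹, swap domain and range:
σ(1) = 7 → σ⁻¹(7) = 1
σ(2) = 6 → σ⁻¹(6) = 2
σ(3) = 3 → σ⁻¹(3) = 3
σ(4) = 5 → σ⁻¹(5) = 4
σ(5) = 1 → σ⁻¹(1) = 5
σ(6) = 2 → σ⁻¹(2) = 6
σ(7) = 4 → σ⁻¹(4) = 7

σ⁻¹ = [5 6 3 7 4 2 1]


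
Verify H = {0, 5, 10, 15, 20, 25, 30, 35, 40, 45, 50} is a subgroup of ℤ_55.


Subgroup test for H = {0, 5, 10, 15, 20, 25, 30, 35, 40, 45, 50} in (ℤ_55, +):
(1) 0 ∈ H? Yes
(2) Closure: for all a,b ∈ H, (a+b) mod 55 ∈ H? Yes
(3) Inverses: for all a ∈ H, -a mod 55 ∈ H? Yes

Yes, H is a subgroup of ℤ_55


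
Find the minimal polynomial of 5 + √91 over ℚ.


Let α = 5 + √91. Then α - 5 = √91, so (α - 5)² = 91, giving α² - 10α - 66 = 0. Degree 2 and α ∉ ℚ, so this is the minimal polynomial.

Minimal polynomial: x² - 10x - 66


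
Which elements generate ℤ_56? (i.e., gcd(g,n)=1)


g generates ℤ_n iff gcd(g,n) = 1
Prime factors of 56: 2, 7
Generators are g ∈ {1,...,55} not divisible by any of these primes.
Generators: {1, 3, 5, 9, 11, 13, 15, 17, 19, 23, 25, 27, 29, 31, 33, 37, 39, 41, 43, 45, 47, 51, 53, 55}
Number of generators = φ(56) = 24

Generators of ℤ_56 = {1, 3, 5, 9, 11, 13, 15, 17, 19, 23, 25, 27, 29, 31, 33, 37, 39, 41, 43, 45, 47, 51, 53, 55}


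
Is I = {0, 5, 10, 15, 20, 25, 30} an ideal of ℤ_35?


Check ideal conditions for I = {0, 5, 10, 15, 20, 25, 30} in ℤ_35:
(1) I is an additive subgroup? Yes
(2) For r ∈ ℤ_35 and a ∈ I: r·a ∈ I? Yes

Yes, I is an ideal of ℤ_35


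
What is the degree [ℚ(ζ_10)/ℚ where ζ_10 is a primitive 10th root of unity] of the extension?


[ℚ(ζ_n):ℚ] = deg Φ_n(x) = φ(n). Here φ(10) = 4

[ℚ(ζ_10)/ℚ where ζ_10 is a primitive 10th root of unity] = 4


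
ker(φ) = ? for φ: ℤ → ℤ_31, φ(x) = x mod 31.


Kernel = preimage of identity
ker(φ) = {x ∈ ℤ : x ≡ 0 (mod 31)} = 31ℤ = {0, ±31, ±62, ...}

ker(φ) = 31ℤ


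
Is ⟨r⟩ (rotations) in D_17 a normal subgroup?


H = ⟨r⟩ (rotations) in D_17
The rotation subgroup ⟨r⟩ has index 2 in D_17, so it is normal

Yes, normal subgroup


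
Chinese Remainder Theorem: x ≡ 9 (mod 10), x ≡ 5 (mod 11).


m₁ = 10, m₂ = 11, gcd = 1, so CRT applies. M = m₁·m₂ = 110
Let M₁ = M/m₁ = 11, M₂ = M/m₂ = 10
Find y₁ ≡ M₁⁻¹ (mod m₁): 11⁻¹ ≡ 1 (mod 10)
Find y₂ ≡ M₂⁻¹ (mod m₂): 10⁻¹ ≡ 10 (mod 11)
x = a₁·M₁·y₁ + a₂·M₂·y₂ = 9·11·1 + 5·10·10 = 599
Reduce mod 110: x ≡ 49
Check: 49 mod 10 = 9 ✓, 49 mod 11 = 5 ✓

x ≡ 49 (mod 110)


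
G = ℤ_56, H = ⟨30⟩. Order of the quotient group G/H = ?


|⟨30⟩| = n / gcd(30, 56) = 56 / 2 = 28
H is normal (ℤ_56 is abelian).
|G/H| = |G| / |H| = 56 / 28 = 2

|G/H| = 2


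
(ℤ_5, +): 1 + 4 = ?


Operation: addition mod 5
1 + 4 = (a + b) mod 5 with a = 1, b = 4

1 + 4 = 0


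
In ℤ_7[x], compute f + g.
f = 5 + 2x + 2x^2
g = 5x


Add coefficients mod 7:
x^0: 5 + 0 = 5 (mod 7)
x^1: 2 + 5 = 0 (mod 7)
x^2: 2 + 0 = 2 (mod 7)
Result: 5 + 2x^2

f + g = 5 + 2x^2


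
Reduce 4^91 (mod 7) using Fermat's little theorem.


Fermat's little theorem: if p is prime and gcd(a,p)=1, then a^(p-1) ≡ 1 (mod p)
p = 7 is prime, gcd(4,7) = 1
Reduce exponent: 91 mod 6 = 1
So 4^91 ≡ 4^1 (mod 7)
4^1 mod 7 = 4

4^91 ≡ 4 (mod 7)


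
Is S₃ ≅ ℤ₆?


Comparing S₃ and ℤ₆:
S₃ is non-abelian, ℤ₆ is abelian

No, S₃ ≇ ℤ₆


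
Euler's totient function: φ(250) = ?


Factor n: 250 = 2 × 5^3
φ(n) = n · ∏(1 - 1/p) over distinct primes p | n
φ(250) = 250 · (1 - 1/2) · (1 - 1/5) = 100

φ(250) = 100


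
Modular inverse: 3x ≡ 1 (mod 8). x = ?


Use the extended Euclidean algorithm to write 1 = 3·s + 8·t; then s mod 8 is the inverse.
Euclidean algorithm:
  3 = 0·8 + 3
  8 = 2·3 + 2
  3 = 1·2 + 1
  2 = 2·1 + 0
gcd(3,8) = 1
Back-substitution gives: 3·(3) + 8·(-1) = 1
So 3⁻¹ ≡ 3 ≡ 3 (mod 8)
Check: 3 × 3 = 9 ≡ 1 (mod 8) ✓

3⁻¹ ≡ 3 (mod 8)


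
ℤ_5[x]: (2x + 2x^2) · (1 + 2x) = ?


Expand and collect like terms; reduce coefficients mod 5:
x^0: 0·1 = 0 ≡ 0 (mod 5)
x^1: 0·2 + 2·1 = 2 ≡ 2 (mod 5)
x^2: 2·2 + 2·1 = 6 ≡ 1 (mod 5)
x^3: 2·2 = 4 ≡ 4 (mod 5)
Result: 2x + x^2 + 4x^3

f · g = 2x + x^2 + 4x^3


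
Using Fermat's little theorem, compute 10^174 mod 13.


Fermat's little theorem: if p is prime and gcd(a,p)=1, then a^(p-1) ≡ 1 (mod p)
p = 13 is prime, gcd(10,13) = 1
Reduce exponent: 174 mod 12 = 6
So 10^174 ≡ 10^6 (mod 13)
10^6 mod 13 = 1

10^174 ≡ 1 (mod 13)


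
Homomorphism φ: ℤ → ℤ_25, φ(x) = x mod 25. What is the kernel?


Kernel = preimage of identity
ker(φ) = {x ∈ ℤ : x ≡ 0 (mod 25)} = 25ℤ = {0, ±25, ±50, ...}

ker(φ) = 25ℤ


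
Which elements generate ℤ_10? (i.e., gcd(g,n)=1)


g generates ℤ_n iff gcd(g,n) = 1
Checking each g ∈ {1,...,9}:
gcd(1,10) = 1
gcd(2,10) = 2
gcd(3,10) = 1
gcd(4,10) = 2
gcd(5,10) = 5
gcd(6,10) = 2
gcd(7,10) = 1
gcd(8,10) = 2
gcd(9,10) = 1
Generators: {1, 3, 7, 9}
Number of generators = φ(10) = 4

Generators of ℤ_10 = {1, 3, 7, 9}


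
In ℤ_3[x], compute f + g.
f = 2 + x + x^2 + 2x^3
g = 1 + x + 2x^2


Add coefficients mod 3:
x^0: 2 + 1 = 0 (mod 3)
x^1: 1 + 1 = 2 (mod 3)
x^2: 1 + 2 = 0 (mod 3)
x^3: 2 + 0 = 2 (mod 3)
Result: 2x + 2x^3

f + g = 2x + 2x^3


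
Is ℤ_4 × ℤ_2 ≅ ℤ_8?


Comparing ℤ_4 × ℤ_2 and ℤ_8:
gcd(4,2) = 2 ≠ 1. Max element order in ℤ_4×ℤ_2 is lcm(4,2) = 4 < 8, so it has no element of order 8

No, ℤ_4 × ℤ_2 ≇ ℤ_8


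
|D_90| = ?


|D_n| = 2n (n rotations and n reflections)
|D_90| = 2×90 = 180

|D_90| = 180


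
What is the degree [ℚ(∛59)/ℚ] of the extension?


∛59 has minimal polynomial x³ - 59 (irreducible over ℚ since 59 is not a perfect cube)

[ℚ(∛59)/ℚ] = 3


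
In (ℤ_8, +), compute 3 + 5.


Operation: addition mod 8
3 + 5 = (a + b) mod 8 with a = 3, b = 5

3 + 5 = 0


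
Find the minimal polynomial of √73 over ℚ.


√73 satisfies x² - 73 = 0, irreducible over ℚ since 73 is squarefree

Minimal polynomial: x² - 73


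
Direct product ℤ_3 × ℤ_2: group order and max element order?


|ℤ_3 × ℤ_2| = 3 × 2 = 6
Max element order = lcm(3,2) = 6
Cyclic? Yes (gcd=1)

|ℤ_3×ℤ_2| = 6, max element order = 6


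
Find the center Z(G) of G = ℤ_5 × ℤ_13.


Z(G) = {g ∈ G | gx = xg for all x ∈ G}
Direct product of abelian groups is abelian, so Z(G) = G

Z(ℤ_5 × ℤ_13) = ℤ_5 × ℤ_13


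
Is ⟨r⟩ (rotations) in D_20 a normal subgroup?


H = ⟨r⟩ (rotations) in D_20
The rotation subgroup ⟨r⟩ has index 2 in D_20, so it is normal

Yes, normal subgroup


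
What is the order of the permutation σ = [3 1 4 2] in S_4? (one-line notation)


Cycle decomposition: (1 3 4 2)
Cycle lengths: 4
Order = lcm(4) = 4

ord(σ) = 4


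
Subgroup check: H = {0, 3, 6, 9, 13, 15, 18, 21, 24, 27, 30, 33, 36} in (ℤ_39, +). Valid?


Subgroup test for H = {0, 3, 6, 9, 13, 15, 18, 21, 24, 27, 30, 33, 36} in (ℤ_39, +):
(1) 0 ∈ H? Yes
(2) Closure: for all a,b ∈ H, (a+b) mod 39 ∈ H? No  [counterexample: 3 + 9 = 12 ∉ H]
(3) Inverses: for all a ∈ H, -a mod 39 ∈ H? No

No, H is not a subgroup of ℤ_39


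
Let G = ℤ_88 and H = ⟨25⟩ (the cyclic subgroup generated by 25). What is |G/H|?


|⟨25⟩| = n / gcd(25, 88) = 88 / 1 = 88
H is normal (ℤ_88 is abelian).
|G/H| = |G| / |H| = 88 / 88 = 1

|G/H| = 1


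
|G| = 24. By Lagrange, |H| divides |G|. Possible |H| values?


Lagrange's theorem: |H| divides |G|
|G| = 24
Divisors of 24: 1, 2, 3, 4, 6, 8, 12, 24

Possible subgroup orders: {1, 2, 3, 4, 6, 8, 12, 24}


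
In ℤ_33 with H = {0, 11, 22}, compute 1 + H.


1 + H = {1 + h (mod 33) : h ∈ H}
1+0=1, 1+11=12, 1+22=23

1 + H = {1, 12, 23}


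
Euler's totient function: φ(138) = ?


Factor n: 138 = 2 × 3 × 23
φ(n) = n · ∏(1 - 1/p) over distinct primes p | n
φ(138) = 138 · (1 - 1/2) · (1 - 1/3) · (1 - 1/23) = 44

φ(138) = 44


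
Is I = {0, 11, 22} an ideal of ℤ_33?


Check ideal conditions for I = {0, 11, 22} in ℤ_33:
(1) I is an additive subgroup? Yes
(2) For r ∈ ℤ_33 and a ∈ I: r·a ∈ I? Yes

Yes, I is an ideal of ℤ_33


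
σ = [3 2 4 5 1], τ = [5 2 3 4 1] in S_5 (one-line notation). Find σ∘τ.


σ∘τ: apply τ first, then σ
1 →τ 5 →σ 1
2 →τ 2 →σ 2
3 →τ 3 →σ 4
4 →τ 4 →σ 5
5 →τ 1 →σ 3

σ∘τ = [1 2 4 5 3]


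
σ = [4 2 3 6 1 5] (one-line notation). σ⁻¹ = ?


To find σ⁻¹, swap domain and range:
σ(1) = 4 → σ⁻¹(4) = 1
σ(2) = 2 → σ⁻¹(2) = 2
σ(3) = 3 → σ⁻¹(3) = 3
σ(4) = 6 → σ⁻¹(6) = 4
σ(5) = 1 → σ⁻¹(1) = 5
σ(6) = 5 → σ⁻¹(5) = 6

σ⁻¹ = [5 2 3 1 6 4]


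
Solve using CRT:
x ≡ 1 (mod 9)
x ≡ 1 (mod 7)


m₁ = 9, m₂ = 7, gcd = 1, so CRT applies. M = m₁·m₂ = 63
Let M₁ = M/m₁ = 7, M₂ = M/m₂ = 9
Find y₁ ≡ M₁⁻¹ (mod m₁): 7⁻¹ ≡ 4 (mod 9)
Find y₂ ≡ M₂⁻¹ (mod m₂): 9⁻¹ ≡ 4 (mod 7)
x = a₁·M₁·y₁ + a₂·M₂·y₂ = 1·7·4 + 1·9·4 = 64
Reduce mod 63: x ≡ 1
Check: 1 mod 9 = 1 ✓, 1 mod 7 = 1 ✓

x ≡ 1 (mod 63)


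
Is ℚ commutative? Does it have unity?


ℚ is a field: commutative, has unity, every nonzero element is a unit (hence an integral domain)
Commutative: Yes
Integral domain: Yes
Has unity: Yes

ℚ: Commutative=Yes, Unity=Yes


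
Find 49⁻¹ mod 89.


Use the extended Euclidean algorithm to write 1 = 49·s + 89·t; then s mod 89 is the inverse.
Euclidean algorithm:
  49 = 0·89 + 49
  89 = 1·49 + 40
  49 = 1·40 + 9
  40 = 4·9 + 4
  9 = 2·4 + 1
  4 = 4·1 + 0
gcd(49,89) = 1
Back-substitution gives: 49·(20) + 89·(-11) = 1
So 49⁻¹ ≡ 20 ≡ 20 (mod 89)
Check: 49 × 20 = 980 ≡ 1 (mod 89) ✓

49⁻¹ ≡ 20 (mod 89)


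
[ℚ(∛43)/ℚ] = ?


∛43 has minimal polynomial x³ - 43 (irreducible over ℚ since 43 is not a perfect cube)

[ℚ(∛43)/ℚ] = 3


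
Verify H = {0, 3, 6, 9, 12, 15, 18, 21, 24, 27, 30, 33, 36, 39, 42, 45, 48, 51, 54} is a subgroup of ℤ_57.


Subgroup test for H = {0, 3, 6, 9, 12, 15, 18, 21, 24, 27, 30, 33, 36, 39, 42, 45, 48, 51, 54} in (ℤ_57, +):
(1) 0 ∈ H? Yes
(2) Closure: for all a,b ∈ H, (a+b) mod 57 ∈ H? Yes
(3) Inverses: for all a ∈ H, -a mod 57 ∈ H? Yes

Yes, H is a subgroup of ℤ_57


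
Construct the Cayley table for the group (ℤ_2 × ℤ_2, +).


Elements: {(0,0), (0,1), (1,0), (1,1)}
Operation: componentwise addition mod (2, 2)
Entry (a, b) = ((a₁+b₁) mod 2, (a₂+b₂) mod 2)

Cayley table:
      | (0,0) | (0,1) | (1,0) | (1,1)
(0,0) | (0,0) | (0,1) | (1,0) | (1,1)
(0,1) | (0,1) | (0,0) | (1,1) | (1,0)
(1,0) | (1,0) | (1,1) | (0,0) | (0,1)
(1,1) | (1,1) | (1,0) | (0,1) | (0,0)


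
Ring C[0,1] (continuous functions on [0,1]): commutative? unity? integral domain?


pointwise +,× is commutative with unity (constant 1); but bump functions with disjoint support multiply to 0 — zero divisors, so not an integral domain
Commutative: Yes
Integral domain: No
Has unity: Yes

C[0,1] (continuous functions on [0,1]): Commutative=Yes, Unity=Yes


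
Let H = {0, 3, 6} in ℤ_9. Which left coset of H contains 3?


3 + H = {3 + h (mod 9) : h ∈ H}
3+0=3, 3+3=6, 3+6=0
3 + H = {0, 3, 6} = 0 + H

3 + H = {0, 3, 6}


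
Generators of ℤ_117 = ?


g generates ℤ_n iff gcd(g,n) = 1
Prime factors of 117: 3, 13
Generators are g ∈ {1,...,116} not divisible by any of these primes.
Generators: {1, 2, 4, 5, 7, 8, 10, 11, 14, 16, 17, 19, 20, 22, 23, 25, 28, 29, 31, 32, 34, 35, 37, 38, 40, 41, 43, 44, 46, 47, 49, 50, 53, 55, 56, 58, 59, 61, 62, 64, 67, 68, 70, 71, 73, 74, 76, 77, 79, 80, 82, 83, 85, 86, 88, 89, 92, 94, 95, 97, 98, 100, 101, 103, 106, 107, 109, 110, 112, 113, 115, 116}
Number of generators = φ(117) = 72

Generators of ℤ_117 = {1, 2, 4, 5, 7, 8, 10, 11, 14, 16, 17, 19, 20, 22, 23, 25, 28, 29, 31, 32, 34, 35, 37, 38, 40, 41, 43, 44, 46, 47, 49, 50, 53, 55, 56, 58, 59, 61, 62, 64, 67, 68, 70, 71, 73, 74, 76, 77, 79, 80, 82, 83, 85, 86, 88, 89, 92, 94, 95, 97, 98, 100, 101, 103, 106, 107, 109, 110, 112, 113, 115, 116}


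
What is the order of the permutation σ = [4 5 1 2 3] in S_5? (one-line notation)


Cycle decomposition: (1 4 2 5 3)
Cycle lengths: 5
Order = lcm(5) = 5

ord(σ) = 5


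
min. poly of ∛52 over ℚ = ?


∛52 satisfies x³ - 52 = 0, irreducible over ℚ (no rational root; 52 is not a perfect cube)

Minimal polynomial: x³ - 52


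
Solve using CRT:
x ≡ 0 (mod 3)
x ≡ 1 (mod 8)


m₁ = 3, m₂ = 8, gcd = 1, so CRT applies. M = m₁·m₂ = 24
Let M₁ = M/m₁ = 8, M₂ = M/m₂ = 3
Find y₁ ≡ M₁⁻¹ (mod m₁): 8⁻¹ ≡ 2 (mod 3)
Find y₂ ≡ M₂⁻¹ (mod m₂): 3⁻¹ ≡ 3 (mod 8)
x = a₁·M₁·y₁ + a₂·M₂·y₂ = 0·8·2 + 1·3·3 = 9
Reduce mod 24: x ≡ 9
Check: 9 mod 3 = 0 ✓, 9 mod 8 = 1 ✓

x ≡ 9 (mod 24)


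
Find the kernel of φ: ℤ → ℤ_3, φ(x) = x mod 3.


Kernel = preimage of identity
ker(φ) = {x ∈ ℤ : x ≡ 0 (mod 3)} = 3ℤ = {0, ±3, ±6, ...}

ker(φ) = 3ℤ


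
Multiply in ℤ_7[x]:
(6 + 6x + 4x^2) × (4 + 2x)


Expand and collect like terms; reduce coefficients mod 7:
x^0: 6·4 = 24 ≡ 3 (mod 7)
x^1: 6·2 + 6·4 = 36 ≡ 1 (mod 7)
x^2: 6·2 + 4·4 = 28 ≡ 0 (mod 7)
x^3: 4·2 = 8 ≡ 1 (mod 7)
Result: 3 + x + x^3

f · g = 3 + x + x^3


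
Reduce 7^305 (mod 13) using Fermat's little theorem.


Fermat's little theorem: if p is prime and gcd(a,p)=1, then a^(p-1) ≡ 1 (mod p)
p = 13 is prime, gcd(7,13) = 1
Reduce exponent: 305 mod 12 = 5
So 7^305 ≡ 7^5 (mod 13)
7^5 mod 13 = 11

7^305 ≡ 11 (mod 13)


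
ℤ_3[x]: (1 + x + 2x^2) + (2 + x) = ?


Add coefficients mod 3:
x^0: 1 + 2 = 0 (mod 3)
x^1: 1 + 1 = 2 (mod 3)
x^2: 2 + 0 = 2 (mod 3)
Result: 2x + 2x^2

f + g = 2x + 2x^2


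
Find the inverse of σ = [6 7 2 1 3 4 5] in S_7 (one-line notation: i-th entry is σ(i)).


To find σ⁻¹, swap domain and range:
σ(1) = 6 → σ⁻¹(6) = 1
σ(2) = 7 → σ⁻¹(7) = 2
σ(3) = 2 → σ⁻¹(2) = 3
σ(4) = 1 → σ⁻¹(1) = 4
σ(5) = 3 → σ⁻¹(3) = 5
σ(6) = 4 → σ⁻¹(4) = 6
σ(7) = 5 → σ⁻¹(5) = 7

σ⁻¹ = [4 3 5 6 7 1 2]


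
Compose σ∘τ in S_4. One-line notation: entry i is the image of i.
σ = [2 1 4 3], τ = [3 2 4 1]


σ∘τ: apply τ first, then σ
1 →τ 3 →σ 4
2 →τ 2 →σ 1
3 →τ 4 →σ 3
4 →τ 1 →σ 2

σ∘τ = [4 1 3 2]


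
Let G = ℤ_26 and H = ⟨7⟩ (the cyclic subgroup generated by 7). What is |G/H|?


|⟨7⟩| = n / gcd(7, 26) = 26 / 1 = 26
H is normal (ℤ_26 is abelian).
|G/H| = |G| / |H| = 26 / 26 = 1

|G/H| = 1


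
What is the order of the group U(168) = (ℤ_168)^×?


U(n) is the group of units mod n; |U(n)| = φ(n)
|U(168)| = φ(168) = 48

|U(168) = (ℤ_168)^×| = 48


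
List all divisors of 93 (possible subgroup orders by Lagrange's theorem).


Lagrange's theorem: |H| divides |G|
|G| = 93
Divisors of 93: 1, 3, 31, 93

Possible subgroup orders: {1, 3, 31, 93}


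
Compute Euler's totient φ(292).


Factor n: 292 = 2^2 × 73
φ(n) = n · ∏(1 - 1/p) over distinct primes p | n
φ(292) = 292 · (1 - 1/2) · (1 - 1/73) = 144

φ(292) = 144


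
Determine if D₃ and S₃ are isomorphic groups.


Comparing D₃ and S₃:
Both are the unique non-abelian group of order 6

Yes, D₃ ≅ S₃


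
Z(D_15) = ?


Z(G) = {g ∈ G | gx = xg for all x ∈ G}
For odd n, Z(D_n) = {e}: no nontrivial rotation commutes with all reflections

Z(D_15) = {e}


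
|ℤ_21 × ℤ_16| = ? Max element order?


|ℤ_21 × ℤ_16| = 21 × 16 = 336
Max element order = lcm(21,16) = 336
Cyclic? Yes (gcd=1)

|ℤ_21×ℤ_16| = 336, max element order = 336


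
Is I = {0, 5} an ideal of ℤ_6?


Check ideal conditions for I = {0, 5} in ℤ_6:
(1) I is an additive subgroup? No
(2) For r ∈ ℤ_6 and a ∈ I: r·a ∈ I? No  [counterexample: r=2, a=5, r·a mod 6 = 4 ∉ I]

No, I is not an ideal of ℤ_6


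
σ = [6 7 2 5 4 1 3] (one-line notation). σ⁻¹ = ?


To find σ⁻¹, swap domain and range:
σ(1) = 6 → σ⁻¹(6) = 1
σ(2) = 7 → σ⁻¹(7) = 2
σ(3) = 2 → σ⁻¹(2) = 3
σ(4) = 5 → σ⁻¹(5) = 4
σ(5) = 4 → σ⁻¹(4) = 5
σ(6) = 1 → σ⁻¹(1) = 6
σ(7) = 3 → σ⁻¹(3) = 7

σ⁻¹ = [6 3 7 5 4 1 2]


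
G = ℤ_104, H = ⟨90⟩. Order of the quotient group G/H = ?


|⟨90⟩| = n / gcd(90, 104) = 104 / 2 = 52
H is normal (ℤ_104 is abelian).
|G/H| = |G| / |H| = 104 / 52 = 2

|G/H| = 2


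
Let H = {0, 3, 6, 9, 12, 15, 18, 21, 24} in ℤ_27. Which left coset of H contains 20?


20 + H = {20 + h (mod 27) : h ∈ H}
20+0=20, 20+3=23, 20+6=26, 20+9=2, 20+12=5, 20+15=8, 20+18=11, 20+21=14, 20+24=17
20 + H = {2, 5, 8, 11, 14, 17, 20, 23, 26} = 2 + H

20 + H = {2, 5, 8, 11, 14, 17, 20, 23, 26}


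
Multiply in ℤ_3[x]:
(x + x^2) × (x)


Expand and collect like terms; reduce coefficients mod 3:
x^0: 0·0 = 0 ≡ 0 (mod 3)
x^1: 0·1 + 1·0 = 0 ≡ 0 (mod 3)
x^2: 1·1 + 1·0 = 1 ≡ 1 (mod 3)
x^3: 1·1 = 1 ≡ 1 (mod 3)
Result: x^2 + x^3

f · g = x^2 + x^3


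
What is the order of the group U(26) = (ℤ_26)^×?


U(n) is the group of units mod n; |U(n)| = φ(n)
|U(26)| = φ(26) = 12

|U(26) = (ℤ_26)^×| = 12


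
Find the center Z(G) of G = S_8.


Z(G) = {g ∈ G | gx = xg for all x ∈ G}
S_n is non-abelian for n ≥ 3; Z(S_8) is trivial

Z(S_8) = {e}


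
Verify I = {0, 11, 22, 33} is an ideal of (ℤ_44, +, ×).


Check ideal conditions for I = {0, 11, 22, 33} in ℤ_44:
(1) I is an additive subgroup? Yes
(2) For r ∈ ℤ_44 and a ∈ I: r·a ∈ I? Yes

Yes, I is an ideal of ℤ_44


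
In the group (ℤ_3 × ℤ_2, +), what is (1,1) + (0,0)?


Operation: componentwise addition mod (3, 2)
(1,1) + (0,0) = ((a₁+b₁) mod 3, (a₂+b₂) mod 2) with a = (1,1), b = (0,0)

(1,1) + (0,0) = (1,1)


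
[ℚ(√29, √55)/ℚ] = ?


[ℚ(√29,√55):ℚ] = [ℚ(√29,√55):ℚ(√29)]·[ℚ(√29):ℚ] = 2·2 = 4

[ℚ(√29, √55)/ℚ] = 4


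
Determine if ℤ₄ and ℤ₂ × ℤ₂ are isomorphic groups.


Comparing ℤ₄ and ℤ₂ × ℤ₂:
ℤ₄ has an element of order 4; ℤ₂×ℤ₂ has exponent 2

No, ℤ₄ ≇ ℤ₂ × ℤ₂


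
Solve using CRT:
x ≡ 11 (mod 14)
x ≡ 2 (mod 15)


m₁ = 14, m₂ = 15, gcd = 1, so CRT applies. M = m₁·m₂ = 210
Let M₁ = M/m₁ = 15, M₂ = M/m₂ = 14
Find y₁ ≡ M₁⁻¹ (mod m₁): 15⁻¹ ≡ 1 (mod 14)
Find y₂ ≡ M₂⁻¹ (mod m₂): 14⁻¹ ≡ 14 (mod 15)
x = a₁·M₁·y₁ + a₂·M₂·y₂ = 11·15·1 + 2·14·14 = 557
Reduce mod 210: x ≡ 137
Check: 137 mod 14 = 11 ✓, 137 mod 15 = 2 ✓

x ≡ 137 (mod 210)


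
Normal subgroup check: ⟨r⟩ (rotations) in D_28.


H = ⟨r⟩ (rotations) in D_28
The rotation subgroup ⟨r⟩ has index 2 in D_28, so it is normal

Yes, normal subgroup


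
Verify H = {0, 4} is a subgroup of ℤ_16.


Subgroup test for H = {0, 4} in (ℤ_16, +):
(1) 0 ∈ H? Yes
(2) Closure: for all a,b ∈ H, (a+b) mod 16 ∈ H? No  [counterexample: 4 + 4 = 8 ∉ H]
(3) Inverses: for all a ∈ H, -a mod 16 ∈ H? No

No, H is not a subgroup of ℤ_16


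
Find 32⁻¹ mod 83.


Use the extended Euclidean algorithm to write 1 = 32·s + 83·t; then s mod 83 is the inverse.
Euclidean algorithm:
  32 = 0·83 + 32
  83 = 2·32 + 19
  32 = 1·19 + 13
  19 = 1·13 + 6
  13 = 2·6 + 1
  6 = 6·1 + 0
gcd(32,83) = 1
Back-substitution gives: 32·(13) + 83·(-5) = 1
So 32⁻¹ ≡ 13 ≡ 13 (mod 83)
Check: 32 × 13 = 416 ≡ 1 (mod 83) ✓

32⁻¹ ≡ 13 (mod 83)


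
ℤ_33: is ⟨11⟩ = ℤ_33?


g generates ℤ_n iff gcd(g, n) = 1
gcd(11, 33) = 11
Since gcd = 11 ≠ 1, ⟨11⟩ has order 3 < 33, so 11 is not a generator.

No, 11 does not generate ℤ_33


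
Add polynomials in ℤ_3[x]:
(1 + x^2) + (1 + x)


Add coefficients mod 3:
x^0: 1 + 1 = 2 (mod 3)
x^1: 0 + 1 = 1 (mod 3)
x^2: 1 + 0 = 1 (mod 3)
Result: 2 + x + x^2

f + g = 2 + x + x^2


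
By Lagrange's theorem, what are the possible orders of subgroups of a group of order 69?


Lagrange's theorem: |H| divides |G|
|G| = 69
Divisors of 69: 1, 3, 23, 69

Possible subgroup orders: {1, 3, 23, 69}


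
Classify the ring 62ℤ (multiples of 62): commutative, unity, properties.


62ℤ is a commutative ring under +,× but has no multiplicative identity (1 ∉ 62ℤ); it has no zero divisors, but without unity it is not an integral domain
Commutative: Yes
Integral domain: No
Has unity: No

62ℤ (multiples of 62): Commutative=Yes, Unity=No


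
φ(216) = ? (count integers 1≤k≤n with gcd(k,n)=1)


Factor n: 216 = 2^3 × 3^3
φ(n) = n · ∏(1 - 1/p) over distinct primes p | n
φ(216) = 216 · (1 - 1/2) · (1 - 1/3) = 72

φ(216) = 72


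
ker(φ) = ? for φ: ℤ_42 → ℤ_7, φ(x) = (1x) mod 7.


Kernel = preimage of identity
ker(φ) = {x ∈ ℤ_42 : 1x ≡ 0 (mod 7)}. Since 7 | 42, φ is well-defined. The kernel is the cyclic subgroup ⟨7⟩ of ℤ_42 (order 6), i.e. {0, 7, 14, 21, 28, 35}

ker(φ) = {0, 7, 14, 21, 28, 35}


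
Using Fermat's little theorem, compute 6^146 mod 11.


Fermat's little theorem: if p is prime and gcd(a,p)=1, then a^(p-1) ≡ 1 (mod p)
p = 11 is prime, gcd(6,11) = 1
Reduce exponent: 146 mod 10 = 6
So 6^146 ≡ 6^6 (mod 11)
6^6 mod 11 = 5

6^146 ≡ 5 (mod 11)


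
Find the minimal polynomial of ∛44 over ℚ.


∛44 satisfies x³ - 44 = 0, irreducible over ℚ (no rational root; 44 is not a perfect cube)

Minimal polynomial: x³ - 44


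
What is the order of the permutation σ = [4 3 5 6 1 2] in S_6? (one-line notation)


Cycle decomposition: (1 4 6 2 3 5)
Cycle lengths: 6
Order = lcm(6) = 6

ord(σ) = 6


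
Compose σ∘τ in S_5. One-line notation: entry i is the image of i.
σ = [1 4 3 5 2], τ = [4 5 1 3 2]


σ∘τ: apply τ first, then σ
1 →τ 4 →σ 5
2 →τ 5 →σ 2
3 →τ 1 →σ 1
4 →τ 3 →σ 3
5 →τ 2 →σ 4

σ∘τ = [5 2 1 3 4]


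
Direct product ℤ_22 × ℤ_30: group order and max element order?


|ℤ_22 × ℤ_30| = 22 × 30 = 660
Max element order = lcm(22,30) = 330
Cyclic? No (gcd=2)

|ℤ_22×ℤ_30| = 660, max element order = 330


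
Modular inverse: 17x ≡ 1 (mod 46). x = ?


Use the extended Euclidean algorithm to write 1 = 17·s + 46·t; then s mod 46 is the inverse.
Euclidean algorithm:
  17 = 0·46 + 17
  46 = 2·17 + 12
  17 = 1·12 + 5
  12 = 2·5 + 2
  5 = 2·2 + 1
  2 = 2·1 + 0
gcd(17,46) = 1
Back-substitution gives: 17·(19) + 46·(-7) = 1
So 17⁻¹ ≡ 19 ≡ 19 (mod 46)
Check: 17 × 19 = 323 ≡ 1 (mod 46) ✓

17⁻¹ ≡ 19 (mod 46)


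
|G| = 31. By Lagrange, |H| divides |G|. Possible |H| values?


Lagrange's theorem: |H| divides |G|
|G| = 31
Divisors of 31: 1, 31

Possible subgroup orders: {1, 31}


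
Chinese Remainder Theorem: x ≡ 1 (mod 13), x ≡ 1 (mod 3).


m₁ = 13, m₂ = 3, gcd = 1, so CRT applies. M = m₁·m₂ = 39
Let M₁ = M/m₁ = 3, M₂ = M/m₂ = 13
Find y₁ ≡ M₁⁻¹ (mod m₁): 3⁻¹ ≡ 9 (mod 13)
Find y₂ ≡ M₂⁻¹ (mod m₂): 13⁻¹ ≡ 1 (mod 3)
x = a₁·M₁·y₁ + a₂·M₂·y₂ = 1·3·9 + 1·13·1 = 40
Reduce mod 39: x ≡ 1
Check: 1 mod 13 = 1 ✓, 1 mod 3 = 1 ✓

x ≡ 1 (mod 39)


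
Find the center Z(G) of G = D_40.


Z(G) = {g ∈ G | gx = xg for all x ∈ G}
For even n, Z(D_n) = {e, r^(n/2)}: the 180° rotation r^20 commutes with every reflection and rotation

Z(D_40) = {e, r^20}


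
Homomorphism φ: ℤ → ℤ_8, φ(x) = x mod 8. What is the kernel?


Kernel = preimage of identity
ker(φ) = {x ∈ ℤ : x ≡ 0 (mod 8)} = 8ℤ = {0, ±8, ±16, ...}

ker(φ) = 8ℤ


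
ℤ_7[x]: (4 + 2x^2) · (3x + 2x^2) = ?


Expand and collect like terms; reduce coefficients mod 7:
x^0: 4·0 = 0 ≡ 0 (mod 7)
x^1: 4·3 + 0·0 = 12 ≡ 5 (mod 7)
x^2: 4·2 + 0·3 + 2·0 = 8 ≡ 1 (mod 7)
x^3: 0·2 + 2·3 = 6 ≡ 6 (mod 7)
x^4: 2·2 = 4 ≡ 4 (mod 7)
Result: 5x + x^2 + 6x^3 + 4x^4

f · g = 5x + x^2 + 6x^3 + 4x^4


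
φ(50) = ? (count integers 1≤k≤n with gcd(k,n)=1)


Factor n: 50 = 2 × 5^2
φ(n) = n · ∏(1 - 1/p) over distinct primes p | n
φ(50) = 50 · (1 - 1/2) · (1 - 1/5) = 20

φ(50) = 20


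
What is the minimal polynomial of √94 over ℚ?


√94 satisfies x² - 94 = 0, irreducible over ℚ since 94 is squarefree

Minimal polynomial: x² - 94


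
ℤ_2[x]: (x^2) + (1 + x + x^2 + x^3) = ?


Add coefficients mod 2:
x^0: 0 + 1 = 1 (mod 2)
x^1: 0 + 1 = 1 (mod 2)
x^2: 1 + 1 = 0 (mod 2)
x^3: 0 + 1 = 1 (mod 2)
Result: 1 + x + x^3

f + g = 1 + x + x^3
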